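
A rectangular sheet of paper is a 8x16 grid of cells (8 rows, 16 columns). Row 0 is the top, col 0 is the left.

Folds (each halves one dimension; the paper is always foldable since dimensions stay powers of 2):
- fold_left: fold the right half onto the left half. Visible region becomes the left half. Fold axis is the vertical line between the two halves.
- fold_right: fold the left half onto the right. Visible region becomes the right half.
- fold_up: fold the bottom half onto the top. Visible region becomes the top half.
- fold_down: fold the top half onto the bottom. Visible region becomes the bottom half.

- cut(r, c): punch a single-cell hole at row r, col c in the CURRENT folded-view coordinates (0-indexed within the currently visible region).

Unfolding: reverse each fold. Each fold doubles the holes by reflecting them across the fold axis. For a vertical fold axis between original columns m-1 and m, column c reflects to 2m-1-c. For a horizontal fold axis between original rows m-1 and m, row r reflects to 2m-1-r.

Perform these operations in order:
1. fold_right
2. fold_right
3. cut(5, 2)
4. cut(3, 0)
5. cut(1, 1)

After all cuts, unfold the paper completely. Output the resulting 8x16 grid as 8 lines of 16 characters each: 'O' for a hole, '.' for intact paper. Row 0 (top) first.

Answer: ................
..O..O....O..O..
................
...OO......OO...
................
.O....O..O....O.
................
................

Derivation:
Op 1 fold_right: fold axis v@8; visible region now rows[0,8) x cols[8,16) = 8x8
Op 2 fold_right: fold axis v@12; visible region now rows[0,8) x cols[12,16) = 8x4
Op 3 cut(5, 2): punch at orig (5,14); cuts so far [(5, 14)]; region rows[0,8) x cols[12,16) = 8x4
Op 4 cut(3, 0): punch at orig (3,12); cuts so far [(3, 12), (5, 14)]; region rows[0,8) x cols[12,16) = 8x4
Op 5 cut(1, 1): punch at orig (1,13); cuts so far [(1, 13), (3, 12), (5, 14)]; region rows[0,8) x cols[12,16) = 8x4
Unfold 1 (reflect across v@12): 6 holes -> [(1, 10), (1, 13), (3, 11), (3, 12), (5, 9), (5, 14)]
Unfold 2 (reflect across v@8): 12 holes -> [(1, 2), (1, 5), (1, 10), (1, 13), (3, 3), (3, 4), (3, 11), (3, 12), (5, 1), (5, 6), (5, 9), (5, 14)]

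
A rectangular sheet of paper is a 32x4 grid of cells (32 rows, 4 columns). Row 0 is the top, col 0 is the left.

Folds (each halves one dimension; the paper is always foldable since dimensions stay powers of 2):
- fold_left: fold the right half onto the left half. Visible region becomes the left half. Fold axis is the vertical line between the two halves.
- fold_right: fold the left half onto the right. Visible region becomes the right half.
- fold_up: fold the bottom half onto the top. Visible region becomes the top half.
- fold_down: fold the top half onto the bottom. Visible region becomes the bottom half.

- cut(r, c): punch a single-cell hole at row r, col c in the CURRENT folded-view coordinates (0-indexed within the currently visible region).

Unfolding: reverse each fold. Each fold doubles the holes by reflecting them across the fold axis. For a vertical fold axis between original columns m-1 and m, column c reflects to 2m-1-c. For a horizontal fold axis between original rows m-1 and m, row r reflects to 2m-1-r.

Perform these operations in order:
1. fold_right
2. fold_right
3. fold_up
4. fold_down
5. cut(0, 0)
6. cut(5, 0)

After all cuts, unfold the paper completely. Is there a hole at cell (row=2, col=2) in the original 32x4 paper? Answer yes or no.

Op 1 fold_right: fold axis v@2; visible region now rows[0,32) x cols[2,4) = 32x2
Op 2 fold_right: fold axis v@3; visible region now rows[0,32) x cols[3,4) = 32x1
Op 3 fold_up: fold axis h@16; visible region now rows[0,16) x cols[3,4) = 16x1
Op 4 fold_down: fold axis h@8; visible region now rows[8,16) x cols[3,4) = 8x1
Op 5 cut(0, 0): punch at orig (8,3); cuts so far [(8, 3)]; region rows[8,16) x cols[3,4) = 8x1
Op 6 cut(5, 0): punch at orig (13,3); cuts so far [(8, 3), (13, 3)]; region rows[8,16) x cols[3,4) = 8x1
Unfold 1 (reflect across h@8): 4 holes -> [(2, 3), (7, 3), (8, 3), (13, 3)]
Unfold 2 (reflect across h@16): 8 holes -> [(2, 3), (7, 3), (8, 3), (13, 3), (18, 3), (23, 3), (24, 3), (29, 3)]
Unfold 3 (reflect across v@3): 16 holes -> [(2, 2), (2, 3), (7, 2), (7, 3), (8, 2), (8, 3), (13, 2), (13, 3), (18, 2), (18, 3), (23, 2), (23, 3), (24, 2), (24, 3), (29, 2), (29, 3)]
Unfold 4 (reflect across v@2): 32 holes -> [(2, 0), (2, 1), (2, 2), (2, 3), (7, 0), (7, 1), (7, 2), (7, 3), (8, 0), (8, 1), (8, 2), (8, 3), (13, 0), (13, 1), (13, 2), (13, 3), (18, 0), (18, 1), (18, 2), (18, 3), (23, 0), (23, 1), (23, 2), (23, 3), (24, 0), (24, 1), (24, 2), (24, 3), (29, 0), (29, 1), (29, 2), (29, 3)]
Holes: [(2, 0), (2, 1), (2, 2), (2, 3), (7, 0), (7, 1), (7, 2), (7, 3), (8, 0), (8, 1), (8, 2), (8, 3), (13, 0), (13, 1), (13, 2), (13, 3), (18, 0), (18, 1), (18, 2), (18, 3), (23, 0), (23, 1), (23, 2), (23, 3), (24, 0), (24, 1), (24, 2), (24, 3), (29, 0), (29, 1), (29, 2), (29, 3)]

Answer: yes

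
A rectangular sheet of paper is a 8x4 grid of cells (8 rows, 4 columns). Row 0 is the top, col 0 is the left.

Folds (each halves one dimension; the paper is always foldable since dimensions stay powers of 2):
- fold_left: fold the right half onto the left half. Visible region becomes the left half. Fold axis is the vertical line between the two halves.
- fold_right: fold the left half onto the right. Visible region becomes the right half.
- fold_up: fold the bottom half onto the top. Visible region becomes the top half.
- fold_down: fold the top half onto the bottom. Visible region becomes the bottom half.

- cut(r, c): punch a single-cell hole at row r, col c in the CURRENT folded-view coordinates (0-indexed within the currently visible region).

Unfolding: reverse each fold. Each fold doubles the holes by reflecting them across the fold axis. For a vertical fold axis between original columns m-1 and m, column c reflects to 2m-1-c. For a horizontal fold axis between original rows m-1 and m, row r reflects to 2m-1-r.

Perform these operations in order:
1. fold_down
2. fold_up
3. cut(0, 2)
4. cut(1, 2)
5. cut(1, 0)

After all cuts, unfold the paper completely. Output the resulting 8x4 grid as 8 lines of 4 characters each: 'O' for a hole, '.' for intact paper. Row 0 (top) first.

Op 1 fold_down: fold axis h@4; visible region now rows[4,8) x cols[0,4) = 4x4
Op 2 fold_up: fold axis h@6; visible region now rows[4,6) x cols[0,4) = 2x4
Op 3 cut(0, 2): punch at orig (4,2); cuts so far [(4, 2)]; region rows[4,6) x cols[0,4) = 2x4
Op 4 cut(1, 2): punch at orig (5,2); cuts so far [(4, 2), (5, 2)]; region rows[4,6) x cols[0,4) = 2x4
Op 5 cut(1, 0): punch at orig (5,0); cuts so far [(4, 2), (5, 0), (5, 2)]; region rows[4,6) x cols[0,4) = 2x4
Unfold 1 (reflect across h@6): 6 holes -> [(4, 2), (5, 0), (5, 2), (6, 0), (6, 2), (7, 2)]
Unfold 2 (reflect across h@4): 12 holes -> [(0, 2), (1, 0), (1, 2), (2, 0), (2, 2), (3, 2), (4, 2), (5, 0), (5, 2), (6, 0), (6, 2), (7, 2)]

Answer: ..O.
O.O.
O.O.
..O.
..O.
O.O.
O.O.
..O.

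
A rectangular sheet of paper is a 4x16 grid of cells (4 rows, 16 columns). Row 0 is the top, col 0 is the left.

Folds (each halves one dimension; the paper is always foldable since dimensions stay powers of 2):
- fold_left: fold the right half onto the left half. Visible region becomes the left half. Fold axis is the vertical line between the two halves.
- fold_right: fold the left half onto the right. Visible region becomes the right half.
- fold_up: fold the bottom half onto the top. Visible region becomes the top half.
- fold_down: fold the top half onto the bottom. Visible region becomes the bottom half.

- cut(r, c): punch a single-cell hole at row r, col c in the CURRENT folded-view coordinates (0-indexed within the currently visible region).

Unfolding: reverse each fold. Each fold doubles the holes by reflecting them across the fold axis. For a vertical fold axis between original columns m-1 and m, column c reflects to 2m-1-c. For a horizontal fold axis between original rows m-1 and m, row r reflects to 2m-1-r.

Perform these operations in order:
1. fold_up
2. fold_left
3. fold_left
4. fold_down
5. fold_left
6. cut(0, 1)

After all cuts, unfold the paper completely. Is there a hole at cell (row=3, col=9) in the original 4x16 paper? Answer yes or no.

Answer: yes

Derivation:
Op 1 fold_up: fold axis h@2; visible region now rows[0,2) x cols[0,16) = 2x16
Op 2 fold_left: fold axis v@8; visible region now rows[0,2) x cols[0,8) = 2x8
Op 3 fold_left: fold axis v@4; visible region now rows[0,2) x cols[0,4) = 2x4
Op 4 fold_down: fold axis h@1; visible region now rows[1,2) x cols[0,4) = 1x4
Op 5 fold_left: fold axis v@2; visible region now rows[1,2) x cols[0,2) = 1x2
Op 6 cut(0, 1): punch at orig (1,1); cuts so far [(1, 1)]; region rows[1,2) x cols[0,2) = 1x2
Unfold 1 (reflect across v@2): 2 holes -> [(1, 1), (1, 2)]
Unfold 2 (reflect across h@1): 4 holes -> [(0, 1), (0, 2), (1, 1), (1, 2)]
Unfold 3 (reflect across v@4): 8 holes -> [(0, 1), (0, 2), (0, 5), (0, 6), (1, 1), (1, 2), (1, 5), (1, 6)]
Unfold 4 (reflect across v@8): 16 holes -> [(0, 1), (0, 2), (0, 5), (0, 6), (0, 9), (0, 10), (0, 13), (0, 14), (1, 1), (1, 2), (1, 5), (1, 6), (1, 9), (1, 10), (1, 13), (1, 14)]
Unfold 5 (reflect across h@2): 32 holes -> [(0, 1), (0, 2), (0, 5), (0, 6), (0, 9), (0, 10), (0, 13), (0, 14), (1, 1), (1, 2), (1, 5), (1, 6), (1, 9), (1, 10), (1, 13), (1, 14), (2, 1), (2, 2), (2, 5), (2, 6), (2, 9), (2, 10), (2, 13), (2, 14), (3, 1), (3, 2), (3, 5), (3, 6), (3, 9), (3, 10), (3, 13), (3, 14)]
Holes: [(0, 1), (0, 2), (0, 5), (0, 6), (0, 9), (0, 10), (0, 13), (0, 14), (1, 1), (1, 2), (1, 5), (1, 6), (1, 9), (1, 10), (1, 13), (1, 14), (2, 1), (2, 2), (2, 5), (2, 6), (2, 9), (2, 10), (2, 13), (2, 14), (3, 1), (3, 2), (3, 5), (3, 6), (3, 9), (3, 10), (3, 13), (3, 14)]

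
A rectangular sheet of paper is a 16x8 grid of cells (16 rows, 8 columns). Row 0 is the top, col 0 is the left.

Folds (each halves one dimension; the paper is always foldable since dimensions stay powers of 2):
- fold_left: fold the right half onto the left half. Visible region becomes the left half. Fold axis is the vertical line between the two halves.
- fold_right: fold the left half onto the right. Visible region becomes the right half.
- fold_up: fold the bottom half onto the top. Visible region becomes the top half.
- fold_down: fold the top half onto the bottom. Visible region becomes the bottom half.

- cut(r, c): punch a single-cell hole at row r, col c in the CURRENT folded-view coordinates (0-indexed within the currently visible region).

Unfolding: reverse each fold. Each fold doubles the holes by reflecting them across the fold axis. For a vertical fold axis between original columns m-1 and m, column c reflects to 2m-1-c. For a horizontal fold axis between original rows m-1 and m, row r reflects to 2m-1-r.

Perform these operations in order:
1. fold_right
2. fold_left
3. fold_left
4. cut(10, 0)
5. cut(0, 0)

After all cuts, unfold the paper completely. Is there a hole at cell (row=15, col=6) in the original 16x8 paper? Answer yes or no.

Answer: no

Derivation:
Op 1 fold_right: fold axis v@4; visible region now rows[0,16) x cols[4,8) = 16x4
Op 2 fold_left: fold axis v@6; visible region now rows[0,16) x cols[4,6) = 16x2
Op 3 fold_left: fold axis v@5; visible region now rows[0,16) x cols[4,5) = 16x1
Op 4 cut(10, 0): punch at orig (10,4); cuts so far [(10, 4)]; region rows[0,16) x cols[4,5) = 16x1
Op 5 cut(0, 0): punch at orig (0,4); cuts so far [(0, 4), (10, 4)]; region rows[0,16) x cols[4,5) = 16x1
Unfold 1 (reflect across v@5): 4 holes -> [(0, 4), (0, 5), (10, 4), (10, 5)]
Unfold 2 (reflect across v@6): 8 holes -> [(0, 4), (0, 5), (0, 6), (0, 7), (10, 4), (10, 5), (10, 6), (10, 7)]
Unfold 3 (reflect across v@4): 16 holes -> [(0, 0), (0, 1), (0, 2), (0, 3), (0, 4), (0, 5), (0, 6), (0, 7), (10, 0), (10, 1), (10, 2), (10, 3), (10, 4), (10, 5), (10, 6), (10, 7)]
Holes: [(0, 0), (0, 1), (0, 2), (0, 3), (0, 4), (0, 5), (0, 6), (0, 7), (10, 0), (10, 1), (10, 2), (10, 3), (10, 4), (10, 5), (10, 6), (10, 7)]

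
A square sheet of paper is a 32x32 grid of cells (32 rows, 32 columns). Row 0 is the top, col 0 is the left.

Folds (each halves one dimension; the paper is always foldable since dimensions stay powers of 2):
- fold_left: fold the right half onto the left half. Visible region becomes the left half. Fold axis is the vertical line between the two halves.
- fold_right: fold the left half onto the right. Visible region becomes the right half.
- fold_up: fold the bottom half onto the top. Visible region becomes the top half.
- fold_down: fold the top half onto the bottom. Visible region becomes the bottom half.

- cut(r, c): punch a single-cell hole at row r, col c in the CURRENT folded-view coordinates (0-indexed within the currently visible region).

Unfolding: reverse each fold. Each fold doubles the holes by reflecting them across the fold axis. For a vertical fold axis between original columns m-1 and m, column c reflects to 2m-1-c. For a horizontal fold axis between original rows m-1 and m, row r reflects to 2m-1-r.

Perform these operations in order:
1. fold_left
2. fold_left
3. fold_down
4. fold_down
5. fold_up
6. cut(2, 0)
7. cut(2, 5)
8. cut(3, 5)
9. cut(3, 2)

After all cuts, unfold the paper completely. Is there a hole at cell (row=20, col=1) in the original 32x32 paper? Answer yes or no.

Answer: no

Derivation:
Op 1 fold_left: fold axis v@16; visible region now rows[0,32) x cols[0,16) = 32x16
Op 2 fold_left: fold axis v@8; visible region now rows[0,32) x cols[0,8) = 32x8
Op 3 fold_down: fold axis h@16; visible region now rows[16,32) x cols[0,8) = 16x8
Op 4 fold_down: fold axis h@24; visible region now rows[24,32) x cols[0,8) = 8x8
Op 5 fold_up: fold axis h@28; visible region now rows[24,28) x cols[0,8) = 4x8
Op 6 cut(2, 0): punch at orig (26,0); cuts so far [(26, 0)]; region rows[24,28) x cols[0,8) = 4x8
Op 7 cut(2, 5): punch at orig (26,5); cuts so far [(26, 0), (26, 5)]; region rows[24,28) x cols[0,8) = 4x8
Op 8 cut(3, 5): punch at orig (27,5); cuts so far [(26, 0), (26, 5), (27, 5)]; region rows[24,28) x cols[0,8) = 4x8
Op 9 cut(3, 2): punch at orig (27,2); cuts so far [(26, 0), (26, 5), (27, 2), (27, 5)]; region rows[24,28) x cols[0,8) = 4x8
Unfold 1 (reflect across h@28): 8 holes -> [(26, 0), (26, 5), (27, 2), (27, 5), (28, 2), (28, 5), (29, 0), (29, 5)]
Unfold 2 (reflect across h@24): 16 holes -> [(18, 0), (18, 5), (19, 2), (19, 5), (20, 2), (20, 5), (21, 0), (21, 5), (26, 0), (26, 5), (27, 2), (27, 5), (28, 2), (28, 5), (29, 0), (29, 5)]
Unfold 3 (reflect across h@16): 32 holes -> [(2, 0), (2, 5), (3, 2), (3, 5), (4, 2), (4, 5), (5, 0), (5, 5), (10, 0), (10, 5), (11, 2), (11, 5), (12, 2), (12, 5), (13, 0), (13, 5), (18, 0), (18, 5), (19, 2), (19, 5), (20, 2), (20, 5), (21, 0), (21, 5), (26, 0), (26, 5), (27, 2), (27, 5), (28, 2), (28, 5), (29, 0), (29, 5)]
Unfold 4 (reflect across v@8): 64 holes -> [(2, 0), (2, 5), (2, 10), (2, 15), (3, 2), (3, 5), (3, 10), (3, 13), (4, 2), (4, 5), (4, 10), (4, 13), (5, 0), (5, 5), (5, 10), (5, 15), (10, 0), (10, 5), (10, 10), (10, 15), (11, 2), (11, 5), (11, 10), (11, 13), (12, 2), (12, 5), (12, 10), (12, 13), (13, 0), (13, 5), (13, 10), (13, 15), (18, 0), (18, 5), (18, 10), (18, 15), (19, 2), (19, 5), (19, 10), (19, 13), (20, 2), (20, 5), (20, 10), (20, 13), (21, 0), (21, 5), (21, 10), (21, 15), (26, 0), (26, 5), (26, 10), (26, 15), (27, 2), (27, 5), (27, 10), (27, 13), (28, 2), (28, 5), (28, 10), (28, 13), (29, 0), (29, 5), (29, 10), (29, 15)]
Unfold 5 (reflect across v@16): 128 holes -> [(2, 0), (2, 5), (2, 10), (2, 15), (2, 16), (2, 21), (2, 26), (2, 31), (3, 2), (3, 5), (3, 10), (3, 13), (3, 18), (3, 21), (3, 26), (3, 29), (4, 2), (4, 5), (4, 10), (4, 13), (4, 18), (4, 21), (4, 26), (4, 29), (5, 0), (5, 5), (5, 10), (5, 15), (5, 16), (5, 21), (5, 26), (5, 31), (10, 0), (10, 5), (10, 10), (10, 15), (10, 16), (10, 21), (10, 26), (10, 31), (11, 2), (11, 5), (11, 10), (11, 13), (11, 18), (11, 21), (11, 26), (11, 29), (12, 2), (12, 5), (12, 10), (12, 13), (12, 18), (12, 21), (12, 26), (12, 29), (13, 0), (13, 5), (13, 10), (13, 15), (13, 16), (13, 21), (13, 26), (13, 31), (18, 0), (18, 5), (18, 10), (18, 15), (18, 16), (18, 21), (18, 26), (18, 31), (19, 2), (19, 5), (19, 10), (19, 13), (19, 18), (19, 21), (19, 26), (19, 29), (20, 2), (20, 5), (20, 10), (20, 13), (20, 18), (20, 21), (20, 26), (20, 29), (21, 0), (21, 5), (21, 10), (21, 15), (21, 16), (21, 21), (21, 26), (21, 31), (26, 0), (26, 5), (26, 10), (26, 15), (26, 16), (26, 21), (26, 26), (26, 31), (27, 2), (27, 5), (27, 10), (27, 13), (27, 18), (27, 21), (27, 26), (27, 29), (28, 2), (28, 5), (28, 10), (28, 13), (28, 18), (28, 21), (28, 26), (28, 29), (29, 0), (29, 5), (29, 10), (29, 15), (29, 16), (29, 21), (29, 26), (29, 31)]
Holes: [(2, 0), (2, 5), (2, 10), (2, 15), (2, 16), (2, 21), (2, 26), (2, 31), (3, 2), (3, 5), (3, 10), (3, 13), (3, 18), (3, 21), (3, 26), (3, 29), (4, 2), (4, 5), (4, 10), (4, 13), (4, 18), (4, 21), (4, 26), (4, 29), (5, 0), (5, 5), (5, 10), (5, 15), (5, 16), (5, 21), (5, 26), (5, 31), (10, 0), (10, 5), (10, 10), (10, 15), (10, 16), (10, 21), (10, 26), (10, 31), (11, 2), (11, 5), (11, 10), (11, 13), (11, 18), (11, 21), (11, 26), (11, 29), (12, 2), (12, 5), (12, 10), (12, 13), (12, 18), (12, 21), (12, 26), (12, 29), (13, 0), (13, 5), (13, 10), (13, 15), (13, 16), (13, 21), (13, 26), (13, 31), (18, 0), (18, 5), (18, 10), (18, 15), (18, 16), (18, 21), (18, 26), (18, 31), (19, 2), (19, 5), (19, 10), (19, 13), (19, 18), (19, 21), (19, 26), (19, 29), (20, 2), (20, 5), (20, 10), (20, 13), (20, 18), (20, 21), (20, 26), (20, 29), (21, 0), (21, 5), (21, 10), (21, 15), (21, 16), (21, 21), (21, 26), (21, 31), (26, 0), (26, 5), (26, 10), (26, 15), (26, 16), (26, 21), (26, 26), (26, 31), (27, 2), (27, 5), (27, 10), (27, 13), (27, 18), (27, 21), (27, 26), (27, 29), (28, 2), (28, 5), (28, 10), (28, 13), (28, 18), (28, 21), (28, 26), (28, 29), (29, 0), (29, 5), (29, 10), (29, 15), (29, 16), (29, 21), (29, 26), (29, 31)]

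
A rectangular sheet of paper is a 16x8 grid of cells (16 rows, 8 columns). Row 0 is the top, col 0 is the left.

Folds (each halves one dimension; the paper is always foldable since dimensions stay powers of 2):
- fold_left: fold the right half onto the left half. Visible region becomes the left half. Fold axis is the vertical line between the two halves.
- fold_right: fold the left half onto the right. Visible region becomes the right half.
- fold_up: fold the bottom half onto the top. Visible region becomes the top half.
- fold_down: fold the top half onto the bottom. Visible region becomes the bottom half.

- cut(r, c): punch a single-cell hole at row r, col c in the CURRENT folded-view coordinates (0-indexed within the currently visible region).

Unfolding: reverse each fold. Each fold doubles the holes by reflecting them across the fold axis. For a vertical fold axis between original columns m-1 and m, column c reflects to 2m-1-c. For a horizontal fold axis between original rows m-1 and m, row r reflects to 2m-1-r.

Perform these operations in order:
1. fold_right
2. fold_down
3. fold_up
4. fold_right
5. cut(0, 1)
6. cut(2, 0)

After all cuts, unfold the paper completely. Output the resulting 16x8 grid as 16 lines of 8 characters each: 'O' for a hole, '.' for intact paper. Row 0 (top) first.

Answer: O..OO..O
........
.OO..OO.
........
........
.OO..OO.
........
O..OO..O
O..OO..O
........
.OO..OO.
........
........
.OO..OO.
........
O..OO..O

Derivation:
Op 1 fold_right: fold axis v@4; visible region now rows[0,16) x cols[4,8) = 16x4
Op 2 fold_down: fold axis h@8; visible region now rows[8,16) x cols[4,8) = 8x4
Op 3 fold_up: fold axis h@12; visible region now rows[8,12) x cols[4,8) = 4x4
Op 4 fold_right: fold axis v@6; visible region now rows[8,12) x cols[6,8) = 4x2
Op 5 cut(0, 1): punch at orig (8,7); cuts so far [(8, 7)]; region rows[8,12) x cols[6,8) = 4x2
Op 6 cut(2, 0): punch at orig (10,6); cuts so far [(8, 7), (10, 6)]; region rows[8,12) x cols[6,8) = 4x2
Unfold 1 (reflect across v@6): 4 holes -> [(8, 4), (8, 7), (10, 5), (10, 6)]
Unfold 2 (reflect across h@12): 8 holes -> [(8, 4), (8, 7), (10, 5), (10, 6), (13, 5), (13, 6), (15, 4), (15, 7)]
Unfold 3 (reflect across h@8): 16 holes -> [(0, 4), (0, 7), (2, 5), (2, 6), (5, 5), (5, 6), (7, 4), (7, 7), (8, 4), (8, 7), (10, 5), (10, 6), (13, 5), (13, 6), (15, 4), (15, 7)]
Unfold 4 (reflect across v@4): 32 holes -> [(0, 0), (0, 3), (0, 4), (0, 7), (2, 1), (2, 2), (2, 5), (2, 6), (5, 1), (5, 2), (5, 5), (5, 6), (7, 0), (7, 3), (7, 4), (7, 7), (8, 0), (8, 3), (8, 4), (8, 7), (10, 1), (10, 2), (10, 5), (10, 6), (13, 1), (13, 2), (13, 5), (13, 6), (15, 0), (15, 3), (15, 4), (15, 7)]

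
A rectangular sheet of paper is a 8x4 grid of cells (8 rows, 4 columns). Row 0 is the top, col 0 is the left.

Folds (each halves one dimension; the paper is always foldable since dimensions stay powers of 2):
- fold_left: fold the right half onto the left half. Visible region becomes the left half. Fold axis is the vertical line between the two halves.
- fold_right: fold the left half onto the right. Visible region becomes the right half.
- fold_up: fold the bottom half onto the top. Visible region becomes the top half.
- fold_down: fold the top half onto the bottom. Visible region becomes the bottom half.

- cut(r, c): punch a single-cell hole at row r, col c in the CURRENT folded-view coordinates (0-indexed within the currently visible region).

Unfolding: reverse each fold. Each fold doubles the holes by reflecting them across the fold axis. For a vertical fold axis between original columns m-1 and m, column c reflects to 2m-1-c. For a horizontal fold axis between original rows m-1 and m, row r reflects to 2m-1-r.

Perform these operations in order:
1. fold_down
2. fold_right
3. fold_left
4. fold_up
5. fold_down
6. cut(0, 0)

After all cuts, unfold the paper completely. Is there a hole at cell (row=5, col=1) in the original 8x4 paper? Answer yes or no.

Answer: yes

Derivation:
Op 1 fold_down: fold axis h@4; visible region now rows[4,8) x cols[0,4) = 4x4
Op 2 fold_right: fold axis v@2; visible region now rows[4,8) x cols[2,4) = 4x2
Op 3 fold_left: fold axis v@3; visible region now rows[4,8) x cols[2,3) = 4x1
Op 4 fold_up: fold axis h@6; visible region now rows[4,6) x cols[2,3) = 2x1
Op 5 fold_down: fold axis h@5; visible region now rows[5,6) x cols[2,3) = 1x1
Op 6 cut(0, 0): punch at orig (5,2); cuts so far [(5, 2)]; region rows[5,6) x cols[2,3) = 1x1
Unfold 1 (reflect across h@5): 2 holes -> [(4, 2), (5, 2)]
Unfold 2 (reflect across h@6): 4 holes -> [(4, 2), (5, 2), (6, 2), (7, 2)]
Unfold 3 (reflect across v@3): 8 holes -> [(4, 2), (4, 3), (5, 2), (5, 3), (6, 2), (6, 3), (7, 2), (7, 3)]
Unfold 4 (reflect across v@2): 16 holes -> [(4, 0), (4, 1), (4, 2), (4, 3), (5, 0), (5, 1), (5, 2), (5, 3), (6, 0), (6, 1), (6, 2), (6, 3), (7, 0), (7, 1), (7, 2), (7, 3)]
Unfold 5 (reflect across h@4): 32 holes -> [(0, 0), (0, 1), (0, 2), (0, 3), (1, 0), (1, 1), (1, 2), (1, 3), (2, 0), (2, 1), (2, 2), (2, 3), (3, 0), (3, 1), (3, 2), (3, 3), (4, 0), (4, 1), (4, 2), (4, 3), (5, 0), (5, 1), (5, 2), (5, 3), (6, 0), (6, 1), (6, 2), (6, 3), (7, 0), (7, 1), (7, 2), (7, 3)]
Holes: [(0, 0), (0, 1), (0, 2), (0, 3), (1, 0), (1, 1), (1, 2), (1, 3), (2, 0), (2, 1), (2, 2), (2, 3), (3, 0), (3, 1), (3, 2), (3, 3), (4, 0), (4, 1), (4, 2), (4, 3), (5, 0), (5, 1), (5, 2), (5, 3), (6, 0), (6, 1), (6, 2), (6, 3), (7, 0), (7, 1), (7, 2), (7, 3)]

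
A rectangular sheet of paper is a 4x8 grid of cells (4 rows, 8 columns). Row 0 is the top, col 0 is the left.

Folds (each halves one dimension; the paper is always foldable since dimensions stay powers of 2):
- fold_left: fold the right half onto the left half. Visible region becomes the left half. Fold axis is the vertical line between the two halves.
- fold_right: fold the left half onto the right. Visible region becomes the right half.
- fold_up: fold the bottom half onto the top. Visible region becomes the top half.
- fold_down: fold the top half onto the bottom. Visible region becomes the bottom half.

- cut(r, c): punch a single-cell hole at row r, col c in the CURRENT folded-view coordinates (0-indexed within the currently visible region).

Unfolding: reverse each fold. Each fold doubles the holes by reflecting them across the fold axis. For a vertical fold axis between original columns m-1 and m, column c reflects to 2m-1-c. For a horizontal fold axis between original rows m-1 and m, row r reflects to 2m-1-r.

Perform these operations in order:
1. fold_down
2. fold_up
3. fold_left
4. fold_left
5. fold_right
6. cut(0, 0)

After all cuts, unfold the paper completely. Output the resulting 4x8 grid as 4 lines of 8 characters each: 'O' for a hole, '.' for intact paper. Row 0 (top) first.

Answer: OOOOOOOO
OOOOOOOO
OOOOOOOO
OOOOOOOO

Derivation:
Op 1 fold_down: fold axis h@2; visible region now rows[2,4) x cols[0,8) = 2x8
Op 2 fold_up: fold axis h@3; visible region now rows[2,3) x cols[0,8) = 1x8
Op 3 fold_left: fold axis v@4; visible region now rows[2,3) x cols[0,4) = 1x4
Op 4 fold_left: fold axis v@2; visible region now rows[2,3) x cols[0,2) = 1x2
Op 5 fold_right: fold axis v@1; visible region now rows[2,3) x cols[1,2) = 1x1
Op 6 cut(0, 0): punch at orig (2,1); cuts so far [(2, 1)]; region rows[2,3) x cols[1,2) = 1x1
Unfold 1 (reflect across v@1): 2 holes -> [(2, 0), (2, 1)]
Unfold 2 (reflect across v@2): 4 holes -> [(2, 0), (2, 1), (2, 2), (2, 3)]
Unfold 3 (reflect across v@4): 8 holes -> [(2, 0), (2, 1), (2, 2), (2, 3), (2, 4), (2, 5), (2, 6), (2, 7)]
Unfold 4 (reflect across h@3): 16 holes -> [(2, 0), (2, 1), (2, 2), (2, 3), (2, 4), (2, 5), (2, 6), (2, 7), (3, 0), (3, 1), (3, 2), (3, 3), (3, 4), (3, 5), (3, 6), (3, 7)]
Unfold 5 (reflect across h@2): 32 holes -> [(0, 0), (0, 1), (0, 2), (0, 3), (0, 4), (0, 5), (0, 6), (0, 7), (1, 0), (1, 1), (1, 2), (1, 3), (1, 4), (1, 5), (1, 6), (1, 7), (2, 0), (2, 1), (2, 2), (2, 3), (2, 4), (2, 5), (2, 6), (2, 7), (3, 0), (3, 1), (3, 2), (3, 3), (3, 4), (3, 5), (3, 6), (3, 7)]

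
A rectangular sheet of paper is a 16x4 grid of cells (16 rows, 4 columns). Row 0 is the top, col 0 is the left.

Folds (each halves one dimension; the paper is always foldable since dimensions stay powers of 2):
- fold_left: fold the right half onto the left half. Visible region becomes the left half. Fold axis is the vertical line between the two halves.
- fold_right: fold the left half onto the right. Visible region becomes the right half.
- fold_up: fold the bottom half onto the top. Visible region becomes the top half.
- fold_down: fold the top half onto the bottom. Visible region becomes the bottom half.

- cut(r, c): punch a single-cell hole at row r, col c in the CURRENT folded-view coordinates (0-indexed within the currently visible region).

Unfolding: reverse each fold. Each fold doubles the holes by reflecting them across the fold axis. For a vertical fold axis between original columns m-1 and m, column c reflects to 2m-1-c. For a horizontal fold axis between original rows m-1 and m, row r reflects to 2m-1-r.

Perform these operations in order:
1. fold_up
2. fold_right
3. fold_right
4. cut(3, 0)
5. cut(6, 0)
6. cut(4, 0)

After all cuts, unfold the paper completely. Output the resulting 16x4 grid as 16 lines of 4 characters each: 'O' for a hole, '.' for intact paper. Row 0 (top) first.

Answer: ....
....
....
OOOO
OOOO
....
OOOO
....
....
OOOO
....
OOOO
OOOO
....
....
....

Derivation:
Op 1 fold_up: fold axis h@8; visible region now rows[0,8) x cols[0,4) = 8x4
Op 2 fold_right: fold axis v@2; visible region now rows[0,8) x cols[2,4) = 8x2
Op 3 fold_right: fold axis v@3; visible region now rows[0,8) x cols[3,4) = 8x1
Op 4 cut(3, 0): punch at orig (3,3); cuts so far [(3, 3)]; region rows[0,8) x cols[3,4) = 8x1
Op 5 cut(6, 0): punch at orig (6,3); cuts so far [(3, 3), (6, 3)]; region rows[0,8) x cols[3,4) = 8x1
Op 6 cut(4, 0): punch at orig (4,3); cuts so far [(3, 3), (4, 3), (6, 3)]; region rows[0,8) x cols[3,4) = 8x1
Unfold 1 (reflect across v@3): 6 holes -> [(3, 2), (3, 3), (4, 2), (4, 3), (6, 2), (6, 3)]
Unfold 2 (reflect across v@2): 12 holes -> [(3, 0), (3, 1), (3, 2), (3, 3), (4, 0), (4, 1), (4, 2), (4, 3), (6, 0), (6, 1), (6, 2), (6, 3)]
Unfold 3 (reflect across h@8): 24 holes -> [(3, 0), (3, 1), (3, 2), (3, 3), (4, 0), (4, 1), (4, 2), (4, 3), (6, 0), (6, 1), (6, 2), (6, 3), (9, 0), (9, 1), (9, 2), (9, 3), (11, 0), (11, 1), (11, 2), (11, 3), (12, 0), (12, 1), (12, 2), (12, 3)]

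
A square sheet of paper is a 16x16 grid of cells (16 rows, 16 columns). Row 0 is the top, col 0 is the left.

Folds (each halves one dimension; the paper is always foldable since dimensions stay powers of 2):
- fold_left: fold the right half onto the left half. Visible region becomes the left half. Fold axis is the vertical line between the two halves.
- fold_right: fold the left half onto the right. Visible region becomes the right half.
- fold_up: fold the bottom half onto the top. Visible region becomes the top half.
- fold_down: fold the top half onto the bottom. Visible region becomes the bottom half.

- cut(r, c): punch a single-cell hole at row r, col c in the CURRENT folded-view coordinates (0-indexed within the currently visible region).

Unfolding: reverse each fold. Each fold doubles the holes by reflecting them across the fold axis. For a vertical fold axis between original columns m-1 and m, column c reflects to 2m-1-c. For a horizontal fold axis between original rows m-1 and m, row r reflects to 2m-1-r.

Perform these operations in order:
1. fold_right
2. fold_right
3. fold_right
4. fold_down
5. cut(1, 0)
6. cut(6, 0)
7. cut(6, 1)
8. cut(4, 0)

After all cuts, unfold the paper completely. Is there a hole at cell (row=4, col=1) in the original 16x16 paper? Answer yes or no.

Answer: no

Derivation:
Op 1 fold_right: fold axis v@8; visible region now rows[0,16) x cols[8,16) = 16x8
Op 2 fold_right: fold axis v@12; visible region now rows[0,16) x cols[12,16) = 16x4
Op 3 fold_right: fold axis v@14; visible region now rows[0,16) x cols[14,16) = 16x2
Op 4 fold_down: fold axis h@8; visible region now rows[8,16) x cols[14,16) = 8x2
Op 5 cut(1, 0): punch at orig (9,14); cuts so far [(9, 14)]; region rows[8,16) x cols[14,16) = 8x2
Op 6 cut(6, 0): punch at orig (14,14); cuts so far [(9, 14), (14, 14)]; region rows[8,16) x cols[14,16) = 8x2
Op 7 cut(6, 1): punch at orig (14,15); cuts so far [(9, 14), (14, 14), (14, 15)]; region rows[8,16) x cols[14,16) = 8x2
Op 8 cut(4, 0): punch at orig (12,14); cuts so far [(9, 14), (12, 14), (14, 14), (14, 15)]; region rows[8,16) x cols[14,16) = 8x2
Unfold 1 (reflect across h@8): 8 holes -> [(1, 14), (1, 15), (3, 14), (6, 14), (9, 14), (12, 14), (14, 14), (14, 15)]
Unfold 2 (reflect across v@14): 16 holes -> [(1, 12), (1, 13), (1, 14), (1, 15), (3, 13), (3, 14), (6, 13), (6, 14), (9, 13), (9, 14), (12, 13), (12, 14), (14, 12), (14, 13), (14, 14), (14, 15)]
Unfold 3 (reflect across v@12): 32 holes -> [(1, 8), (1, 9), (1, 10), (1, 11), (1, 12), (1, 13), (1, 14), (1, 15), (3, 9), (3, 10), (3, 13), (3, 14), (6, 9), (6, 10), (6, 13), (6, 14), (9, 9), (9, 10), (9, 13), (9, 14), (12, 9), (12, 10), (12, 13), (12, 14), (14, 8), (14, 9), (14, 10), (14, 11), (14, 12), (14, 13), (14, 14), (14, 15)]
Unfold 4 (reflect across v@8): 64 holes -> [(1, 0), (1, 1), (1, 2), (1, 3), (1, 4), (1, 5), (1, 6), (1, 7), (1, 8), (1, 9), (1, 10), (1, 11), (1, 12), (1, 13), (1, 14), (1, 15), (3, 1), (3, 2), (3, 5), (3, 6), (3, 9), (3, 10), (3, 13), (3, 14), (6, 1), (6, 2), (6, 5), (6, 6), (6, 9), (6, 10), (6, 13), (6, 14), (9, 1), (9, 2), (9, 5), (9, 6), (9, 9), (9, 10), (9, 13), (9, 14), (12, 1), (12, 2), (12, 5), (12, 6), (12, 9), (12, 10), (12, 13), (12, 14), (14, 0), (14, 1), (14, 2), (14, 3), (14, 4), (14, 5), (14, 6), (14, 7), (14, 8), (14, 9), (14, 10), (14, 11), (14, 12), (14, 13), (14, 14), (14, 15)]
Holes: [(1, 0), (1, 1), (1, 2), (1, 3), (1, 4), (1, 5), (1, 6), (1, 7), (1, 8), (1, 9), (1, 10), (1, 11), (1, 12), (1, 13), (1, 14), (1, 15), (3, 1), (3, 2), (3, 5), (3, 6), (3, 9), (3, 10), (3, 13), (3, 14), (6, 1), (6, 2), (6, 5), (6, 6), (6, 9), (6, 10), (6, 13), (6, 14), (9, 1), (9, 2), (9, 5), (9, 6), (9, 9), (9, 10), (9, 13), (9, 14), (12, 1), (12, 2), (12, 5), (12, 6), (12, 9), (12, 10), (12, 13), (12, 14), (14, 0), (14, 1), (14, 2), (14, 3), (14, 4), (14, 5), (14, 6), (14, 7), (14, 8), (14, 9), (14, 10), (14, 11), (14, 12), (14, 13), (14, 14), (14, 15)]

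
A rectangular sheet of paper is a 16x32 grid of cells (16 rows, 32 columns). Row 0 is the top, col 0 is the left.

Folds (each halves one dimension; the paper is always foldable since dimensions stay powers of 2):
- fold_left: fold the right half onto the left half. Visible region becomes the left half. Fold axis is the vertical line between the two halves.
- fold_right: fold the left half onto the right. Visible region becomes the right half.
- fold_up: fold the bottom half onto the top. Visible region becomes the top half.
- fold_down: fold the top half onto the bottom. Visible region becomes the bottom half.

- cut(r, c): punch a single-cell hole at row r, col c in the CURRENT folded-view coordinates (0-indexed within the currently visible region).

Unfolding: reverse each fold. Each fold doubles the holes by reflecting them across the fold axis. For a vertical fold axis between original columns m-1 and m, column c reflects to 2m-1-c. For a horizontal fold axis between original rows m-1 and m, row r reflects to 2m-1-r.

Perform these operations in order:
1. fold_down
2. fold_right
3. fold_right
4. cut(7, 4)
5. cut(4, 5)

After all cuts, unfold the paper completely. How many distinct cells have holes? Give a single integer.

Op 1 fold_down: fold axis h@8; visible region now rows[8,16) x cols[0,32) = 8x32
Op 2 fold_right: fold axis v@16; visible region now rows[8,16) x cols[16,32) = 8x16
Op 3 fold_right: fold axis v@24; visible region now rows[8,16) x cols[24,32) = 8x8
Op 4 cut(7, 4): punch at orig (15,28); cuts so far [(15, 28)]; region rows[8,16) x cols[24,32) = 8x8
Op 5 cut(4, 5): punch at orig (12,29); cuts so far [(12, 29), (15, 28)]; region rows[8,16) x cols[24,32) = 8x8
Unfold 1 (reflect across v@24): 4 holes -> [(12, 18), (12, 29), (15, 19), (15, 28)]
Unfold 2 (reflect across v@16): 8 holes -> [(12, 2), (12, 13), (12, 18), (12, 29), (15, 3), (15, 12), (15, 19), (15, 28)]
Unfold 3 (reflect across h@8): 16 holes -> [(0, 3), (0, 12), (0, 19), (0, 28), (3, 2), (3, 13), (3, 18), (3, 29), (12, 2), (12, 13), (12, 18), (12, 29), (15, 3), (15, 12), (15, 19), (15, 28)]

Answer: 16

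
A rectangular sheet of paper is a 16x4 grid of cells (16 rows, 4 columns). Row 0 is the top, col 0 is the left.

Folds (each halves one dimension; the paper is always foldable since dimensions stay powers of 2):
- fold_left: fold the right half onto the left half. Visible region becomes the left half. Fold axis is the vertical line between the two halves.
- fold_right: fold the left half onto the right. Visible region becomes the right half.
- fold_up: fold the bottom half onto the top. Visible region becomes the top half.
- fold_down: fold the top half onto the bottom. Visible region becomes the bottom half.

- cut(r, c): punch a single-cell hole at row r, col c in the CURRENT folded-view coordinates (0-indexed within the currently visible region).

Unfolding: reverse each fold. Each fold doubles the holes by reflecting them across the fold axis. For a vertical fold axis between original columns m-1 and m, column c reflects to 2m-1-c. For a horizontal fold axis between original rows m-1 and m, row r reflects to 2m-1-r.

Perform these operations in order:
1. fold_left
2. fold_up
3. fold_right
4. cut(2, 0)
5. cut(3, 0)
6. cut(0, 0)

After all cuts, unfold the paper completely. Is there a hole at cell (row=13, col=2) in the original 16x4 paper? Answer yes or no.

Answer: yes

Derivation:
Op 1 fold_left: fold axis v@2; visible region now rows[0,16) x cols[0,2) = 16x2
Op 2 fold_up: fold axis h@8; visible region now rows[0,8) x cols[0,2) = 8x2
Op 3 fold_right: fold axis v@1; visible region now rows[0,8) x cols[1,2) = 8x1
Op 4 cut(2, 0): punch at orig (2,1); cuts so far [(2, 1)]; region rows[0,8) x cols[1,2) = 8x1
Op 5 cut(3, 0): punch at orig (3,1); cuts so far [(2, 1), (3, 1)]; region rows[0,8) x cols[1,2) = 8x1
Op 6 cut(0, 0): punch at orig (0,1); cuts so far [(0, 1), (2, 1), (3, 1)]; region rows[0,8) x cols[1,2) = 8x1
Unfold 1 (reflect across v@1): 6 holes -> [(0, 0), (0, 1), (2, 0), (2, 1), (3, 0), (3, 1)]
Unfold 2 (reflect across h@8): 12 holes -> [(0, 0), (0, 1), (2, 0), (2, 1), (3, 0), (3, 1), (12, 0), (12, 1), (13, 0), (13, 1), (15, 0), (15, 1)]
Unfold 3 (reflect across v@2): 24 holes -> [(0, 0), (0, 1), (0, 2), (0, 3), (2, 0), (2, 1), (2, 2), (2, 3), (3, 0), (3, 1), (3, 2), (3, 3), (12, 0), (12, 1), (12, 2), (12, 3), (13, 0), (13, 1), (13, 2), (13, 3), (15, 0), (15, 1), (15, 2), (15, 3)]
Holes: [(0, 0), (0, 1), (0, 2), (0, 3), (2, 0), (2, 1), (2, 2), (2, 3), (3, 0), (3, 1), (3, 2), (3, 3), (12, 0), (12, 1), (12, 2), (12, 3), (13, 0), (13, 1), (13, 2), (13, 3), (15, 0), (15, 1), (15, 2), (15, 3)]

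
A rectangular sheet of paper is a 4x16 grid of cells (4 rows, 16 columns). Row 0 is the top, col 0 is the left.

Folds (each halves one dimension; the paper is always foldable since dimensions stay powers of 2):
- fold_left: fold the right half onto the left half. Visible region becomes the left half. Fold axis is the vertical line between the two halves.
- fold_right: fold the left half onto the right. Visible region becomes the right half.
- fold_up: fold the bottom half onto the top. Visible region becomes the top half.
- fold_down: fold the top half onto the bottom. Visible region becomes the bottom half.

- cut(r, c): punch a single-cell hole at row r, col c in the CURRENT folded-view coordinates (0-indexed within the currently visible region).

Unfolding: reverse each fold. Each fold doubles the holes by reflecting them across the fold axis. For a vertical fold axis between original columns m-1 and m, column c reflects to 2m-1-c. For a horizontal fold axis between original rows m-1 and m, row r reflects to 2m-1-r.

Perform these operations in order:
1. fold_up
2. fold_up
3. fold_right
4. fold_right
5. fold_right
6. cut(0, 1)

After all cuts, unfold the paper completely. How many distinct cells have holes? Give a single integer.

Answer: 32

Derivation:
Op 1 fold_up: fold axis h@2; visible region now rows[0,2) x cols[0,16) = 2x16
Op 2 fold_up: fold axis h@1; visible region now rows[0,1) x cols[0,16) = 1x16
Op 3 fold_right: fold axis v@8; visible region now rows[0,1) x cols[8,16) = 1x8
Op 4 fold_right: fold axis v@12; visible region now rows[0,1) x cols[12,16) = 1x4
Op 5 fold_right: fold axis v@14; visible region now rows[0,1) x cols[14,16) = 1x2
Op 6 cut(0, 1): punch at orig (0,15); cuts so far [(0, 15)]; region rows[0,1) x cols[14,16) = 1x2
Unfold 1 (reflect across v@14): 2 holes -> [(0, 12), (0, 15)]
Unfold 2 (reflect across v@12): 4 holes -> [(0, 8), (0, 11), (0, 12), (0, 15)]
Unfold 3 (reflect across v@8): 8 holes -> [(0, 0), (0, 3), (0, 4), (0, 7), (0, 8), (0, 11), (0, 12), (0, 15)]
Unfold 4 (reflect across h@1): 16 holes -> [(0, 0), (0, 3), (0, 4), (0, 7), (0, 8), (0, 11), (0, 12), (0, 15), (1, 0), (1, 3), (1, 4), (1, 7), (1, 8), (1, 11), (1, 12), (1, 15)]
Unfold 5 (reflect across h@2): 32 holes -> [(0, 0), (0, 3), (0, 4), (0, 7), (0, 8), (0, 11), (0, 12), (0, 15), (1, 0), (1, 3), (1, 4), (1, 7), (1, 8), (1, 11), (1, 12), (1, 15), (2, 0), (2, 3), (2, 4), (2, 7), (2, 8), (2, 11), (2, 12), (2, 15), (3, 0), (3, 3), (3, 4), (3, 7), (3, 8), (3, 11), (3, 12), (3, 15)]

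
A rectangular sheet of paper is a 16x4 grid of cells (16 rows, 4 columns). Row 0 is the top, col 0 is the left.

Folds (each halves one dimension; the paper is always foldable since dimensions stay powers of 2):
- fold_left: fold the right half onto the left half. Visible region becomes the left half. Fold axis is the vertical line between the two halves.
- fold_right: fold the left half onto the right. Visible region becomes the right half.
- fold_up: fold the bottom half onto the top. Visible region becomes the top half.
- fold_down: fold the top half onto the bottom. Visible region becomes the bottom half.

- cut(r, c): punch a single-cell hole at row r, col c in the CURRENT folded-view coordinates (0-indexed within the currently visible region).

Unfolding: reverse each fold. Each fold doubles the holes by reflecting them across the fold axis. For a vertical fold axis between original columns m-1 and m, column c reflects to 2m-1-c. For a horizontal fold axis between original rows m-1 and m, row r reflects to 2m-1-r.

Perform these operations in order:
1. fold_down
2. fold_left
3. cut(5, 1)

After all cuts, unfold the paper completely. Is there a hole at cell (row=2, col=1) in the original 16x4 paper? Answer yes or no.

Op 1 fold_down: fold axis h@8; visible region now rows[8,16) x cols[0,4) = 8x4
Op 2 fold_left: fold axis v@2; visible region now rows[8,16) x cols[0,2) = 8x2
Op 3 cut(5, 1): punch at orig (13,1); cuts so far [(13, 1)]; region rows[8,16) x cols[0,2) = 8x2
Unfold 1 (reflect across v@2): 2 holes -> [(13, 1), (13, 2)]
Unfold 2 (reflect across h@8): 4 holes -> [(2, 1), (2, 2), (13, 1), (13, 2)]
Holes: [(2, 1), (2, 2), (13, 1), (13, 2)]

Answer: yes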